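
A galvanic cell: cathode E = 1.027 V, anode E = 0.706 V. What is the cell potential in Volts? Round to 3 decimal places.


Standard cell potential: E_cell = E_cathode - E_anode.
E_cell = 1.027 - (0.706)
E_cell = 0.321 V, rounded to 3 dp:

0.321 V


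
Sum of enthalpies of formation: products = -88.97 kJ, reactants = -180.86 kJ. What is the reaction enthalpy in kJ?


dH_rxn = sum(dH_f products) - sum(dH_f reactants)
dH_rxn = -88.97 - (-180.86)
dH_rxn = 91.89 kJ:

91.89 kJ


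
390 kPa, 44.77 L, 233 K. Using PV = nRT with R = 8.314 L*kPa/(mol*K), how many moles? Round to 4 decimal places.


PV = nRT, solve for n = PV / (RT).
PV = 390 * 44.77 = 17460.3
RT = 8.314 * 233 = 1937.162
n = 17460.3 / 1937.162
n = 9.01334013 mol, rounded to 4 dp:

9.0133 mol


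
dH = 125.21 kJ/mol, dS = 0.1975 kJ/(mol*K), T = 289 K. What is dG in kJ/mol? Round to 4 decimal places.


Gibbs: dG = dH - T*dS (consistent units, dS already in kJ/(mol*K)).
T*dS = 289 * 0.1975 = 57.0775
dG = 125.21 - (57.0775)
dG = 68.1325 kJ/mol, rounded to 4 dp:

68.1325 kJ/mol


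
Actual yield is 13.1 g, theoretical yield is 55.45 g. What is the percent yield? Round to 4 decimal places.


% yield = 100 * actual / theoretical
% yield = 100 * 13.1 / 55.45
% yield = 23.62488729 %, rounded to 4 dp:

23.6249 %


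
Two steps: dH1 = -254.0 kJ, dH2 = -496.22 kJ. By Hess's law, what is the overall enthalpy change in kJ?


Hess's law: enthalpy is a state function, so add the step enthalpies.
dH_total = dH1 + dH2 = -254.0 + (-496.22)
dH_total = -750.22 kJ:

-750.22 kJ


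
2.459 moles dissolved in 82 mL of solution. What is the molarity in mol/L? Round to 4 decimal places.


Convert volume to liters: V_L = V_mL / 1000.
V_L = 82 / 1000 = 0.082 L
M = n / V_L = 2.459 / 0.082
M = 29.98780488 mol/L, rounded to 4 dp:

29.9878 mol/L


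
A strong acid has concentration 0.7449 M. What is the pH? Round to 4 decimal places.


A strong acid dissociates completely, so [H+] equals the given concentration.
pH = -log10([H+]) = -log10(0.7449)
pH = 0.12790203, rounded to 4 dp:

0.1279


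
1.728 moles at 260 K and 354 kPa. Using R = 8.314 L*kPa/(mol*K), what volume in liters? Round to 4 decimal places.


PV = nRT, solve for V = nRT / P.
nRT = 1.728 * 8.314 * 260 = 3735.3139
V = 3735.3139 / 354
V = 10.55173418 L, rounded to 4 dp:

10.5517 L


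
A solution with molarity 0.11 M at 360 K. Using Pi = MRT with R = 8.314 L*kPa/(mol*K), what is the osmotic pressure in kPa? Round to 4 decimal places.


Osmotic pressure (van't Hoff): Pi = M*R*T.
RT = 8.314 * 360 = 2993.04
Pi = 0.11 * 2993.04
Pi = 329.2344 kPa, rounded to 4 dp:

329.2344 kPa


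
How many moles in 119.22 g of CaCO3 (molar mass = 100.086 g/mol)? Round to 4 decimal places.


n = mass / M
n = 119.22 / 100.086
n = 1.19117559 mol, rounded to 4 dp:

1.1912 mol


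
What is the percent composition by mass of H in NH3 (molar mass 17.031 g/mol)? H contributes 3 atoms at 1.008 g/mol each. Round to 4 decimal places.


pct = 100 * (n_elem * M_elem) / M_total
mass_contribution = 3 * 1.008 = 3.024 g/mol
pct = 100 * 3.024 / 17.031
pct = 17.75585697 %, rounded to 4 dp:

17.7559 %


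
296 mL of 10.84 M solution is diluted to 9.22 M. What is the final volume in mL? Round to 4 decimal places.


Dilution: M1*V1 = M2*V2, solve for V2.
V2 = M1*V1 / M2
V2 = 10.84 * 296 / 9.22
V2 = 3208.64 / 9.22
V2 = 348.00867679 mL, rounded to 4 dp:

348.0087 mL


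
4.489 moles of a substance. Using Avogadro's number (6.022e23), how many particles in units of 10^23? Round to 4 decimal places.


N = n * NA, then divide by 1e23 for the requested units.
N / 1e23 = n * 6.022
N / 1e23 = 4.489 * 6.022
N / 1e23 = 27.032758, rounded to 4 dp:

27.0328


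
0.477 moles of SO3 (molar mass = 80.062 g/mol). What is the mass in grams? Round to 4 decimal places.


mass = n * M
mass = 0.477 * 80.062
mass = 38.189574 g, rounded to 4 dp:

38.1896 g


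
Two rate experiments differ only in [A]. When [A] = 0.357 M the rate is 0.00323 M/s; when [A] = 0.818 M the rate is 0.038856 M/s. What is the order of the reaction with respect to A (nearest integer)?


Rate is proportional to [A]^n, so rate2/rate1 = ([A]2/[A]1)^n. Take logs to solve for n.
rate2/rate1 = 0.038856 / 0.00323 = 12.0297
[A]2/[A]1 = 0.818 / 0.357 = 2.2913
n = ln(12.0297) / ln(2.2913) = 3.0
Nearest integer order:

3


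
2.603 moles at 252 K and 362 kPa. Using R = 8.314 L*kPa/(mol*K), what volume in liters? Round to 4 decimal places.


PV = nRT, solve for V = nRT / P.
nRT = 2.603 * 8.314 * 252 = 5453.6182
V = 5453.6182 / 362
V = 15.06524365 L, rounded to 4 dp:

15.0652 L


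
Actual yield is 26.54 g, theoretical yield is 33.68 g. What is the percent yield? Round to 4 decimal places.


% yield = 100 * actual / theoretical
% yield = 100 * 26.54 / 33.68
% yield = 78.80047506 %, rounded to 4 dp:

78.8005 %


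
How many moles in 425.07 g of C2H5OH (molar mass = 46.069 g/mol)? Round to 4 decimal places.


n = mass / M
n = 425.07 / 46.069
n = 9.22681196 mol, rounded to 4 dp:

9.2268 mol


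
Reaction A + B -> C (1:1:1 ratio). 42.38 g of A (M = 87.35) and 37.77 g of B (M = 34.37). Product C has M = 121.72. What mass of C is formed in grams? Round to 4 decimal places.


Find moles of each reactant; the smaller value is the limiting reagent in a 1:1:1 reaction, so moles_C equals moles of the limiter.
n_A = mass_A / M_A = 42.38 / 87.35 = 0.485175 mol
n_B = mass_B / M_B = 37.77 / 34.37 = 1.098923 mol
Limiting reagent: A (smaller), n_limiting = 0.485175 mol
mass_C = n_limiting * M_C = 0.485175 * 121.72
mass_C = 59.055501 g, rounded to 4 dp:

59.0555 g


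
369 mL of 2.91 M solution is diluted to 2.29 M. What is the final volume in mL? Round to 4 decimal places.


Dilution: M1*V1 = M2*V2, solve for V2.
V2 = M1*V1 / M2
V2 = 2.91 * 369 / 2.29
V2 = 1073.79 / 2.29
V2 = 468.90393013 mL, rounded to 4 dp:

468.9039 mL


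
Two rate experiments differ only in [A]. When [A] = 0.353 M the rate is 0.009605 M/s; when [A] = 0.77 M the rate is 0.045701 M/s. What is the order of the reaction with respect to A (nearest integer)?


Rate is proportional to [A]^n, so rate2/rate1 = ([A]2/[A]1)^n. Take logs to solve for n.
rate2/rate1 = 0.045701 / 0.009605 = 4.758
[A]2/[A]1 = 0.77 / 0.353 = 2.1813
n = ln(4.758) / ln(2.1813) = 2.0
Nearest integer order:

2


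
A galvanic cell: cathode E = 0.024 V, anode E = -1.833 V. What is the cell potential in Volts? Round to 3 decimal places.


Standard cell potential: E_cell = E_cathode - E_anode.
E_cell = 0.024 - (-1.833)
E_cell = 1.857 V, rounded to 3 dp:

1.857 V


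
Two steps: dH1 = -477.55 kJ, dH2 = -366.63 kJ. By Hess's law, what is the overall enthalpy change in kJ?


Hess's law: enthalpy is a state function, so add the step enthalpies.
dH_total = dH1 + dH2 = -477.55 + (-366.63)
dH_total = -844.18 kJ:

-844.18 kJ


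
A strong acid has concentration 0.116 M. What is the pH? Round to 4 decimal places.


A strong acid dissociates completely, so [H+] equals the given concentration.
pH = -log10([H+]) = -log10(0.116)
pH = 0.93554201, rounded to 4 dp:

0.9355


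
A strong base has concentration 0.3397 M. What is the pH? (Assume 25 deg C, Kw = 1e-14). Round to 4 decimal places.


A strong base dissociates completely, so [OH-] equals the given concentration.
pOH = -log10([OH-]) = -log10(0.3397) = 0.468904
pH = 14 - pOH = 14 - 0.468904
pH = 13.531096, rounded to 4 dp:

13.5311


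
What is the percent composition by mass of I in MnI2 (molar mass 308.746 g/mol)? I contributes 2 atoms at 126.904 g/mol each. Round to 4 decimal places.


pct = 100 * (n_elem * M_elem) / M_total
mass_contribution = 2 * 126.904 = 253.808 g/mol
pct = 100 * 253.808 / 308.746
pct = 82.20608526 %, rounded to 4 dp:

82.2061 %


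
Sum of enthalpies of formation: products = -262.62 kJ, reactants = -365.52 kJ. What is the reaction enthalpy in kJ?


dH_rxn = sum(dH_f products) - sum(dH_f reactants)
dH_rxn = -262.62 - (-365.52)
dH_rxn = 102.9 kJ:

102.90 kJ


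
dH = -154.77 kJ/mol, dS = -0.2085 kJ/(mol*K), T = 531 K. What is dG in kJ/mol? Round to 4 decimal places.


Gibbs: dG = dH - T*dS (consistent units, dS already in kJ/(mol*K)).
T*dS = 531 * -0.2085 = -110.7135
dG = -154.77 - (-110.7135)
dG = -44.0565 kJ/mol, rounded to 4 dp:

-44.0565 kJ/mol


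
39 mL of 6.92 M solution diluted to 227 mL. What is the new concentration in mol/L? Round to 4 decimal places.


Dilution: M1*V1 = M2*V2, solve for M2.
M2 = M1*V1 / V2
M2 = 6.92 * 39 / 227
M2 = 269.88 / 227
M2 = 1.18889868 mol/L, rounded to 4 dp:

1.1889 mol/L


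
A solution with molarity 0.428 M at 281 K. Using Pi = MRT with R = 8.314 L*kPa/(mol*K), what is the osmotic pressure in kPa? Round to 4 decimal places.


Osmotic pressure (van't Hoff): Pi = M*R*T.
RT = 8.314 * 281 = 2336.234
Pi = 0.428 * 2336.234
Pi = 999.908152 kPa, rounded to 4 dp:

999.9082 kPa


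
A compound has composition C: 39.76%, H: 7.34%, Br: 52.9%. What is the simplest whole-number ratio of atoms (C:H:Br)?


Assume 100 g of compound, divide each mass% by atomic mass to get moles, then normalize by the smallest to get a raw atom ratio.
Moles per 100 g: C: 39.76/12.011 = 3.3103, H: 7.34/1.008 = 7.2817, Br: 52.9/79.904 = 0.662
Raw ratio (divide by min = 0.662): C: 5.0, H: 10.999, Br: 1.0
Multiply by 1 to clear fractions: C: 5.0 ~= 5, H: 10.999 ~= 11, Br: 1.0 ~= 1
Reduce by GCD to get the simplest whole-number ratio:

5:11:1


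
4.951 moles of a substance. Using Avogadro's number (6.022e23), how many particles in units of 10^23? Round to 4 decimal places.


N = n * NA, then divide by 1e23 for the requested units.
N / 1e23 = n * 6.022
N / 1e23 = 4.951 * 6.022
N / 1e23 = 29.814922, rounded to 4 dp:

29.8149


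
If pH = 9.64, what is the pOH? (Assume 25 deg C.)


At 25 deg C, pH + pOH = 14.
pOH = 14 - pH = 14 - 9.64
pOH = 4.36:

4.36


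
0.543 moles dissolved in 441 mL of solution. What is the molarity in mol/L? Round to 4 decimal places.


Convert volume to liters: V_L = V_mL / 1000.
V_L = 441 / 1000 = 0.441 L
M = n / V_L = 0.543 / 0.441
M = 1.23129252 mol/L, rounded to 4 dp:

1.2313 mol/L


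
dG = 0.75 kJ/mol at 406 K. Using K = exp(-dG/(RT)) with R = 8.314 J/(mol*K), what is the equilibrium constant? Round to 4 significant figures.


dG is in kJ/mol; multiply by 1000 to match R in J/(mol*K).
RT = 8.314 * 406 = 3375.484 J/mol
exponent = -dG*1000 / (RT) = -(0.75*1000) / 3375.484 = -0.22219036
K = exp(-0.22219036)
K = 0.80076292, rounded to 4 significant figures:

0.8008


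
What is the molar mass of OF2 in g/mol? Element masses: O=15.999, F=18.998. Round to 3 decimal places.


M = sum(count * atomic_mass) over atoms.
M = 1*15.999 + 2*18.998
M = 15.999 + 37.996
M = 53.995 g/mol, rounded to 3 dp:

53.995 g/mol


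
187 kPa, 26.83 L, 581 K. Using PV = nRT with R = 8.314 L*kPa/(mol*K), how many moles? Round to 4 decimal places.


PV = nRT, solve for n = PV / (RT).
PV = 187 * 26.83 = 5017.21
RT = 8.314 * 581 = 4830.434
n = 5017.21 / 4830.434
n = 1.0386665 mol, rounded to 4 dp:

1.0387 mol


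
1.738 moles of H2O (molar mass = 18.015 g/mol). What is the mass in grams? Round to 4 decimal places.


mass = n * M
mass = 1.738 * 18.015
mass = 31.31007 g, rounded to 4 dp:

31.3101 g


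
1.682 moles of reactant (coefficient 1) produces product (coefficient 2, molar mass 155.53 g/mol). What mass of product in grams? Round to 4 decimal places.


Use the coefficient ratio to convert reactant moles to product moles, then multiply by the product's molar mass.
moles_P = moles_R * (coeff_P / coeff_R) = 1.682 * (2/1) = 3.364
mass_P = moles_P * M_P = 3.364 * 155.53
mass_P = 523.20292 g, rounded to 4 dp:

523.2029 g


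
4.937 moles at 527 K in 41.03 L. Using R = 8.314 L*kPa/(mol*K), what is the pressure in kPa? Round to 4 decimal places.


PV = nRT, solve for P = nRT / V.
nRT = 4.937 * 8.314 * 527 = 21631.3569
P = 21631.3569 / 41.03
P = 527.20830855 kPa, rounded to 4 dp:

527.2083 kPa


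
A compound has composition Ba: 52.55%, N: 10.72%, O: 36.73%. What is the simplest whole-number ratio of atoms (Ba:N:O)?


Assume 100 g of compound, divide each mass% by atomic mass to get moles, then normalize by the smallest to get a raw atom ratio.
Moles per 100 g: Ba: 52.55/137.327 = 0.3827, N: 10.72/14.007 = 0.7653, O: 36.73/15.999 = 2.2958
Raw ratio (divide by min = 0.3827): Ba: 1.0, N: 2.0, O: 5.999
Multiply by 1 to clear fractions: Ba: 1.0 ~= 1, N: 2.0 ~= 2, O: 5.999 ~= 6
Reduce by GCD to get the simplest whole-number ratio:

1:2:6


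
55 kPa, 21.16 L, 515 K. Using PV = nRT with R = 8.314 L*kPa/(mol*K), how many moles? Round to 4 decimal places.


PV = nRT, solve for n = PV / (RT).
PV = 55 * 21.16 = 1163.8
RT = 8.314 * 515 = 4281.71
n = 1163.8 / 4281.71
n = 0.27180729 mol, rounded to 4 dp:

0.2718 mol


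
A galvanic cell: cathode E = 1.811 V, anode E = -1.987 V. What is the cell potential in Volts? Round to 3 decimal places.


Standard cell potential: E_cell = E_cathode - E_anode.
E_cell = 1.811 - (-1.987)
E_cell = 3.798 V, rounded to 3 dp:

3.798 V


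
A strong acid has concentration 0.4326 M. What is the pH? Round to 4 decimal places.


A strong acid dissociates completely, so [H+] equals the given concentration.
pH = -log10([H+]) = -log10(0.4326)
pH = 0.36391348, rounded to 4 dp:

0.3639


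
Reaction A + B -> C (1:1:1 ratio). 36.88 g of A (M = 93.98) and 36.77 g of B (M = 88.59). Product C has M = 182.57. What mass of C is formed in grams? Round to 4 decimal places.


Find moles of each reactant; the smaller value is the limiting reagent in a 1:1:1 reaction, so moles_C equals moles of the limiter.
n_A = mass_A / M_A = 36.88 / 93.98 = 0.392424 mol
n_B = mass_B / M_B = 36.77 / 88.59 = 0.415058 mol
Limiting reagent: A (smaller), n_limiting = 0.392424 mol
mass_C = n_limiting * M_C = 0.392424 * 182.57
mass_C = 71.64484968 g, rounded to 4 dp:

71.6448 g


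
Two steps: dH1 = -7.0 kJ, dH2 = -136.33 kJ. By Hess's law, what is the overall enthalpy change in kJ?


Hess's law: enthalpy is a state function, so add the step enthalpies.
dH_total = dH1 + dH2 = -7.0 + (-136.33)
dH_total = -143.33 kJ:

-143.33 kJ


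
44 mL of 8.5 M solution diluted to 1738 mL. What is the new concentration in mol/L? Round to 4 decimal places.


Dilution: M1*V1 = M2*V2, solve for M2.
M2 = M1*V1 / V2
M2 = 8.5 * 44 / 1738
M2 = 374.0 / 1738
M2 = 0.21518987 mol/L, rounded to 4 dp:

0.2152 mol/L


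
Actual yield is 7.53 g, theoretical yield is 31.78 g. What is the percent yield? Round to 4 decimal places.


% yield = 100 * actual / theoretical
% yield = 100 * 7.53 / 31.78
% yield = 23.69414726 %, rounded to 4 dp:

23.6941 %


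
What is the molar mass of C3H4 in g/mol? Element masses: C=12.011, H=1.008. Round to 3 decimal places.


M = sum(count * atomic_mass) over atoms.
M = 3*12.011 + 4*1.008
M = 36.033 + 4.032
M = 40.065 g/mol, rounded to 3 dp:

40.065 g/mol


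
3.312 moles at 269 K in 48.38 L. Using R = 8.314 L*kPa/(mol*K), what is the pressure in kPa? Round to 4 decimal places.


PV = nRT, solve for P = nRT / V.
nRT = 3.312 * 8.314 * 269 = 7407.1754
P = 7407.1754 / 48.38
P = 153.1040802 kPa, rounded to 4 dp:

153.1041 kPa


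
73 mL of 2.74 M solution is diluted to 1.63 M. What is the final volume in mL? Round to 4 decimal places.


Dilution: M1*V1 = M2*V2, solve for V2.
V2 = M1*V1 / M2
V2 = 2.74 * 73 / 1.63
V2 = 200.02 / 1.63
V2 = 122.71165644 mL, rounded to 4 dp:

122.7117 mL


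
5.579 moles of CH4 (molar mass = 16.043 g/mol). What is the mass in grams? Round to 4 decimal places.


mass = n * M
mass = 5.579 * 16.043
mass = 89.503897 g, rounded to 4 dp:

89.5039 g


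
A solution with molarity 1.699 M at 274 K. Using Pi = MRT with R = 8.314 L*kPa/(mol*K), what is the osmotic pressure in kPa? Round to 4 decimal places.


Osmotic pressure (van't Hoff): Pi = M*R*T.
RT = 8.314 * 274 = 2278.036
Pi = 1.699 * 2278.036
Pi = 3870.383164 kPa, rounded to 4 dp:

3870.3832 kPa


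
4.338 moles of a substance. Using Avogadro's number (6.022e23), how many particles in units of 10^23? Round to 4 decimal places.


N = n * NA, then divide by 1e23 for the requested units.
N / 1e23 = n * 6.022
N / 1e23 = 4.338 * 6.022
N / 1e23 = 26.123436, rounded to 4 dp:

26.1234


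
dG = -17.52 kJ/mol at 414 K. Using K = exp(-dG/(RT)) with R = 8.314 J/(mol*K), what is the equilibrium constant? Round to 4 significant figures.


dG is in kJ/mol; multiply by 1000 to match R in J/(mol*K).
RT = 8.314 * 414 = 3441.996 J/mol
exponent = -dG*1000 / (RT) = -(-17.52*1000) / 3441.996 = 5.09006983
K = exp(5.09006983)
K = 162.4012, rounded to 4 significant figures:

162.4


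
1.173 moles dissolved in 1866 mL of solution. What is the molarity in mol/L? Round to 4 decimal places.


Convert volume to liters: V_L = V_mL / 1000.
V_L = 1866 / 1000 = 1.866 L
M = n / V_L = 1.173 / 1.866
M = 0.62861736 mol/L, rounded to 4 dp:

0.6286 mol/L


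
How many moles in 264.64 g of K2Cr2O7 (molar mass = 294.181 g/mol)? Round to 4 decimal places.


n = mass / M
n = 264.64 / 294.181
n = 0.89958223 mol, rounded to 4 dp:

0.8996 mol


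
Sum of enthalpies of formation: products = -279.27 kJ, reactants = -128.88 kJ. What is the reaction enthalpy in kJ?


dH_rxn = sum(dH_f products) - sum(dH_f reactants)
dH_rxn = -279.27 - (-128.88)
dH_rxn = -150.39 kJ:

-150.39 kJ


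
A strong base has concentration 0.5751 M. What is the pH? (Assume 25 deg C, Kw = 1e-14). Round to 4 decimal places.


A strong base dissociates completely, so [OH-] equals the given concentration.
pOH = -log10([OH-]) = -log10(0.5751) = 0.240257
pH = 14 - pOH = 14 - 0.240257
pH = 13.759743, rounded to 4 dp:

13.7597


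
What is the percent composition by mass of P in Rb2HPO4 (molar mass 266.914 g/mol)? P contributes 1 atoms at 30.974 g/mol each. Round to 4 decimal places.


pct = 100 * (n_elem * M_elem) / M_total
mass_contribution = 1 * 30.974 = 30.974 g/mol
pct = 100 * 30.974 / 266.914
pct = 11.60448684 %, rounded to 4 dp:

11.6045 %


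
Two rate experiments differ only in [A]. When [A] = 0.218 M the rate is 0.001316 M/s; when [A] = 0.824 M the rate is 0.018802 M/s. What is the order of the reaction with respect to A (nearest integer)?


Rate is proportional to [A]^n, so rate2/rate1 = ([A]2/[A]1)^n. Take logs to solve for n.
rate2/rate1 = 0.018802 / 0.001316 = 14.2872
[A]2/[A]1 = 0.824 / 0.218 = 3.7798
n = ln(14.2872) / ln(3.7798) = 2.0
Nearest integer order:

2


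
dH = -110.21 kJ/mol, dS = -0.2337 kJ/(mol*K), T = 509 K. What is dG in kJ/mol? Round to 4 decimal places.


Gibbs: dG = dH - T*dS (consistent units, dS already in kJ/(mol*K)).
T*dS = 509 * -0.2337 = -118.9533
dG = -110.21 - (-118.9533)
dG = 8.7433 kJ/mol, rounded to 4 dp:

8.7433 kJ/mol


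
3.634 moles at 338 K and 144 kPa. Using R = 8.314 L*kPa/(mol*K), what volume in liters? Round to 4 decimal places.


PV = nRT, solve for V = nRT / P.
nRT = 3.634 * 8.314 * 338 = 10212.0197
V = 10212.0197 / 144
V = 70.91680347 L, rounded to 4 dp:

70.9168 L


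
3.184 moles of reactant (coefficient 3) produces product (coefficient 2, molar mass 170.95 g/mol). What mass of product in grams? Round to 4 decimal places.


Use the coefficient ratio to convert reactant moles to product moles, then multiply by the product's molar mass.
moles_P = moles_R * (coeff_P / coeff_R) = 3.184 * (2/3) = 2.122667
mass_P = moles_P * M_P = 2.122667 * 170.95
mass_P = 362.86992365 g, rounded to 4 dp:

362.8699 g


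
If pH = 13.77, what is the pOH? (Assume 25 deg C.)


At 25 deg C, pH + pOH = 14.
pOH = 14 - pH = 14 - 13.77
pOH = 0.23:

0.23


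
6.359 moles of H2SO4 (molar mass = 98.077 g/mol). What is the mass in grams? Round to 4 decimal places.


mass = n * M
mass = 6.359 * 98.077
mass = 623.671643 g, rounded to 4 dp:

623.6716 g


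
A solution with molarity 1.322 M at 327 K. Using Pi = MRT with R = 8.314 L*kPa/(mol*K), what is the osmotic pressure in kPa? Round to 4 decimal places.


Osmotic pressure (van't Hoff): Pi = M*R*T.
RT = 8.314 * 327 = 2718.678
Pi = 1.322 * 2718.678
Pi = 3594.092316 kPa, rounded to 4 dp:

3594.0923 kPa


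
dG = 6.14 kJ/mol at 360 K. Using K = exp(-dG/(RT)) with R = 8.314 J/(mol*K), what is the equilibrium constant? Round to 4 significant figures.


dG is in kJ/mol; multiply by 1000 to match R in J/(mol*K).
RT = 8.314 * 360 = 2993.04 J/mol
exponent = -dG*1000 / (RT) = -(6.14*1000) / 2993.04 = -2.05142597
K = exp(-2.05142597)
K = 0.12855146, rounded to 4 significant figures:

0.1286


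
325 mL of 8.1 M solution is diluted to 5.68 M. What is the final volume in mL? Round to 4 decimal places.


Dilution: M1*V1 = M2*V2, solve for V2.
V2 = M1*V1 / M2
V2 = 8.1 * 325 / 5.68
V2 = 2632.5 / 5.68
V2 = 463.46830986 mL, rounded to 4 dp:

463.4683 mL


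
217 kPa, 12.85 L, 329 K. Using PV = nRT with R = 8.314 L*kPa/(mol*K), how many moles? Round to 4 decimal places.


PV = nRT, solve for n = PV / (RT).
PV = 217 * 12.85 = 2788.45
RT = 8.314 * 329 = 2735.306
n = 2788.45 / 2735.306
n = 1.0194289 mol, rounded to 4 dp:

1.0194 mol


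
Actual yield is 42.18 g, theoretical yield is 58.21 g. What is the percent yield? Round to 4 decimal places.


% yield = 100 * actual / theoretical
% yield = 100 * 42.18 / 58.21
% yield = 72.46177633 %, rounded to 4 dp:

72.4618 %


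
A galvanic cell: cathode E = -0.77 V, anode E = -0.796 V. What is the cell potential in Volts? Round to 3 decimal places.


Standard cell potential: E_cell = E_cathode - E_anode.
E_cell = -0.77 - (-0.796)
E_cell = 0.026 V, rounded to 3 dp:

0.026 V


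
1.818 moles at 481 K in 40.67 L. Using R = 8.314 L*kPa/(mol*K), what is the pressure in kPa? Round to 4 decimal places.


PV = nRT, solve for P = nRT / V.
nRT = 1.818 * 8.314 * 481 = 7270.2438
P = 7270.2438 / 40.67
P = 178.76183428 kPa, rounded to 4 dp:

178.7618 kPa


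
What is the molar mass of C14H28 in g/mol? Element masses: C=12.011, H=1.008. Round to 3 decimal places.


M = sum(count * atomic_mass) over atoms.
M = 14*12.011 + 28*1.008
M = 168.154 + 28.224
M = 196.378 g/mol, rounded to 3 dp:

196.378 g/mol


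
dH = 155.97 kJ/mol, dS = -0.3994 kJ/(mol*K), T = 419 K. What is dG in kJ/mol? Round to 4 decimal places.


Gibbs: dG = dH - T*dS (consistent units, dS already in kJ/(mol*K)).
T*dS = 419 * -0.3994 = -167.3486
dG = 155.97 - (-167.3486)
dG = 323.3186 kJ/mol, rounded to 4 dp:

323.3186 kJ/mol


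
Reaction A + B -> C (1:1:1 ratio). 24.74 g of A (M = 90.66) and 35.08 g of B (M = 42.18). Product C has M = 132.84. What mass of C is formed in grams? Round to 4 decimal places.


Find moles of each reactant; the smaller value is the limiting reagent in a 1:1:1 reaction, so moles_C equals moles of the limiter.
n_A = mass_A / M_A = 24.74 / 90.66 = 0.272888 mol
n_B = mass_B / M_B = 35.08 / 42.18 = 0.831674 mol
Limiting reagent: A (smaller), n_limiting = 0.272888 mol
mass_C = n_limiting * M_C = 0.272888 * 132.84
mass_C = 36.25044192 g, rounded to 4 dp:

36.2504 g


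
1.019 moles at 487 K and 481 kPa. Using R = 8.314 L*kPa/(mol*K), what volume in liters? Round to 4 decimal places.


PV = nRT, solve for V = nRT / P.
nRT = 1.019 * 8.314 * 487 = 4125.8474
V = 4125.8474 / 481
V = 8.57764532 L, rounded to 4 dp:

8.5776 L


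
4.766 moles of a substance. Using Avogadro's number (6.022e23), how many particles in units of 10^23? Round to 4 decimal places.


N = n * NA, then divide by 1e23 for the requested units.
N / 1e23 = n * 6.022
N / 1e23 = 4.766 * 6.022
N / 1e23 = 28.700852, rounded to 4 dp:

28.7009


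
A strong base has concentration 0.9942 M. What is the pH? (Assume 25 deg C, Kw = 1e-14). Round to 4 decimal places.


A strong base dissociates completely, so [OH-] equals the given concentration.
pOH = -log10([OH-]) = -log10(0.9942) = 0.002526
pH = 14 - pOH = 14 - 0.002526
pH = 13.997474, rounded to 4 dp:

13.9975


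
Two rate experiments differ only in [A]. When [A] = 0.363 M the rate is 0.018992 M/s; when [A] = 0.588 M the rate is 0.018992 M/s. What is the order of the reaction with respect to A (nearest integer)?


Rate is proportional to [A]^n, so rate2/rate1 = ([A]2/[A]1)^n. Take logs to solve for n.
rate2/rate1 = 0.018992 / 0.018992 = 1.0
[A]2/[A]1 = 0.588 / 0.363 = 1.6198
n = ln(1.0) / ln(1.6198) = 0.0
Nearest integer order:

0


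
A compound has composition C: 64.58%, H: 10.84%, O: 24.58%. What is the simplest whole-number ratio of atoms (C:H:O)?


Assume 100 g of compound, divide each mass% by atomic mass to get moles, then normalize by the smallest to get a raw atom ratio.
Moles per 100 g: C: 64.58/12.011 = 5.3767, H: 10.84/1.008 = 10.754, O: 24.58/15.999 = 1.5363
Raw ratio (divide by min = 1.5363): C: 3.5, H: 7.0, O: 1.0
Multiply by 2 to clear fractions: C: 6.999 ~= 7, H: 13.999 ~= 14, O: 2.0 ~= 2
Reduce by GCD to get the simplest whole-number ratio:

7:14:2


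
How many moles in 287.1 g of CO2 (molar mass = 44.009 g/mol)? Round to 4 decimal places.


n = mass / M
n = 287.1 / 44.009
n = 6.52366561 mol, rounded to 4 dp:

6.5237 mol


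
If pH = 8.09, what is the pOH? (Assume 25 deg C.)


At 25 deg C, pH + pOH = 14.
pOH = 14 - pH = 14 - 8.09
pOH = 5.91:

5.91


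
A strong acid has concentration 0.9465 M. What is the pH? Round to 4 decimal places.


A strong acid dissociates completely, so [H+] equals the given concentration.
pH = -log10([H+]) = -log10(0.9465)
pH = 0.02387938, rounded to 4 dp:

0.0239


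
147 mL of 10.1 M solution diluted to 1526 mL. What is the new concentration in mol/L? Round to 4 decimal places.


Dilution: M1*V1 = M2*V2, solve for M2.
M2 = M1*V1 / V2
M2 = 10.1 * 147 / 1526
M2 = 1484.7 / 1526
M2 = 0.97293578 mol/L, rounded to 4 dp:

0.9729 mol/L


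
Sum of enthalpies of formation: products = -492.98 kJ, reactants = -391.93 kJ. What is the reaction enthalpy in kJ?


dH_rxn = sum(dH_f products) - sum(dH_f reactants)
dH_rxn = -492.98 - (-391.93)
dH_rxn = -101.05 kJ:

-101.05 kJ


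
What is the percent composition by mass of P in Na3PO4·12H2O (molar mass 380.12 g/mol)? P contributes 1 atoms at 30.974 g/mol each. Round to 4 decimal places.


pct = 100 * (n_elem * M_elem) / M_total
mass_contribution = 1 * 30.974 = 30.974 g/mol
pct = 100 * 30.974 / 380.12
pct = 8.14847943 %, rounded to 4 dp:

8.1485 %


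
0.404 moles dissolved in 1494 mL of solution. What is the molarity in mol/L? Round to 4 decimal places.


Convert volume to liters: V_L = V_mL / 1000.
V_L = 1494 / 1000 = 1.494 L
M = n / V_L = 0.404 / 1.494
M = 0.27041499 mol/L, rounded to 4 dp:

0.2704 mol/L


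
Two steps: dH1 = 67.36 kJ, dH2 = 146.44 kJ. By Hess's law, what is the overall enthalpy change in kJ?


Hess's law: enthalpy is a state function, so add the step enthalpies.
dH_total = dH1 + dH2 = 67.36 + (146.44)
dH_total = 213.8 kJ:

213.80 kJ


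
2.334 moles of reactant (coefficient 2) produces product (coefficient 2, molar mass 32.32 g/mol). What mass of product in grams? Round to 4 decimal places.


Use the coefficient ratio to convert reactant moles to product moles, then multiply by the product's molar mass.
moles_P = moles_R * (coeff_P / coeff_R) = 2.334 * (2/2) = 2.334
mass_P = moles_P * M_P = 2.334 * 32.32
mass_P = 75.43488 g, rounded to 4 dp:

75.4349 g


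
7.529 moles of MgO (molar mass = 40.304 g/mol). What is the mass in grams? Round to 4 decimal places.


mass = n * M
mass = 7.529 * 40.304
mass = 303.448816 g, rounded to 4 dp:

303.4488 g


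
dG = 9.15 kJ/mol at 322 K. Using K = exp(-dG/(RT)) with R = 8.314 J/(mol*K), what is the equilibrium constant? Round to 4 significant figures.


dG is in kJ/mol; multiply by 1000 to match R in J/(mol*K).
RT = 8.314 * 322 = 2677.108 J/mol
exponent = -dG*1000 / (RT) = -(9.15*1000) / 2677.108 = -3.41786734
K = exp(-3.41786734)
K = 0.032782274, rounded to 4 significant figures:

0.03278


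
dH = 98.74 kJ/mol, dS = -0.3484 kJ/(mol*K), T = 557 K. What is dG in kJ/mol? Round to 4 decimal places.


Gibbs: dG = dH - T*dS (consistent units, dS already in kJ/(mol*K)).
T*dS = 557 * -0.3484 = -194.0588
dG = 98.74 - (-194.0588)
dG = 292.7988 kJ/mol, rounded to 4 dp:

292.7988 kJ/mol


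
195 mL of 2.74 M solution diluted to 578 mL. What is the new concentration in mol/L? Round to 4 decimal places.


Dilution: M1*V1 = M2*V2, solve for M2.
M2 = M1*V1 / V2
M2 = 2.74 * 195 / 578
M2 = 534.3 / 578
M2 = 0.92439446 mol/L, rounded to 4 dp:

0.9244 mol/L


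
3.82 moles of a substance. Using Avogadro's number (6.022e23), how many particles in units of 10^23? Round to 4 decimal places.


N = n * NA, then divide by 1e23 for the requested units.
N / 1e23 = n * 6.022
N / 1e23 = 3.82 * 6.022
N / 1e23 = 23.00404, rounded to 4 dp:

23.0040


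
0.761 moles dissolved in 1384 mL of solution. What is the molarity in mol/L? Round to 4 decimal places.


Convert volume to liters: V_L = V_mL / 1000.
V_L = 1384 / 1000 = 1.384 L
M = n / V_L = 0.761 / 1.384
M = 0.54985549 mol/L, rounded to 4 dp:

0.5499 mol/L


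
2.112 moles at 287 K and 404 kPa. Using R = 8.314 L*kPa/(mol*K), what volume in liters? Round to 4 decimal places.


PV = nRT, solve for V = nRT / P.
nRT = 2.112 * 8.314 * 287 = 5039.4812
V = 5039.4812 / 404
V = 12.47396337 L, rounded to 4 dp:

12.4740 L


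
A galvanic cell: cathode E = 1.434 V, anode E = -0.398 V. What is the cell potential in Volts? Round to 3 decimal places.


Standard cell potential: E_cell = E_cathode - E_anode.
E_cell = 1.434 - (-0.398)
E_cell = 1.832 V, rounded to 3 dp:

1.832 V


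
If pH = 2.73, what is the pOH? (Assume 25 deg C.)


At 25 deg C, pH + pOH = 14.
pOH = 14 - pH = 14 - 2.73
pOH = 11.27:

11.27


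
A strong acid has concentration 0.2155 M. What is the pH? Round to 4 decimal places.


A strong acid dissociates completely, so [H+] equals the given concentration.
pH = -log10([H+]) = -log10(0.2155)
pH = 0.66655273, rounded to 4 dp:

0.6666


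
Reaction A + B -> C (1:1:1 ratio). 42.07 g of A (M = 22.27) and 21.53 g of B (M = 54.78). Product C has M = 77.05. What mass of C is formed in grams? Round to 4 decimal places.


Find moles of each reactant; the smaller value is the limiting reagent in a 1:1:1 reaction, so moles_C equals moles of the limiter.
n_A = mass_A / M_A = 42.07 / 22.27 = 1.889088 mol
n_B = mass_B / M_B = 21.53 / 54.78 = 0.393027 mol
Limiting reagent: B (smaller), n_limiting = 0.393027 mol
mass_C = n_limiting * M_C = 0.393027 * 77.05
mass_C = 30.28273035 g, rounded to 4 dp:

30.2827 g


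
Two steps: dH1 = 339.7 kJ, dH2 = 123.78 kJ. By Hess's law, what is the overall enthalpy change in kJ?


Hess's law: enthalpy is a state function, so add the step enthalpies.
dH_total = dH1 + dH2 = 339.7 + (123.78)
dH_total = 463.48 kJ:

463.48 kJ


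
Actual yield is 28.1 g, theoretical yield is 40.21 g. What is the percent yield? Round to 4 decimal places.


% yield = 100 * actual / theoretical
% yield = 100 * 28.1 / 40.21
% yield = 69.88311365 %, rounded to 4 dp:

69.8831 %


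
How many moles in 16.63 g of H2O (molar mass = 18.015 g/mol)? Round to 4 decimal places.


n = mass / M
n = 16.63 / 18.015
n = 0.92311962 mol, rounded to 4 dp:

0.9231 mol


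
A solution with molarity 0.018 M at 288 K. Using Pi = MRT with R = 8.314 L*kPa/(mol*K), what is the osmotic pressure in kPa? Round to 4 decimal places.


Osmotic pressure (van't Hoff): Pi = M*R*T.
RT = 8.314 * 288 = 2394.432
Pi = 0.018 * 2394.432
Pi = 43.099776 kPa, rounded to 4 dp:

43.0998 kPa


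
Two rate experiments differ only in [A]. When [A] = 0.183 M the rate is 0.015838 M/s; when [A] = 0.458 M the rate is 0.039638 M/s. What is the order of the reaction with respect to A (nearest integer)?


Rate is proportional to [A]^n, so rate2/rate1 = ([A]2/[A]1)^n. Take logs to solve for n.
rate2/rate1 = 0.039638 / 0.015838 = 2.5027
[A]2/[A]1 = 0.458 / 0.183 = 2.5027
n = ln(2.5027) / ln(2.5027) = 1.0
Nearest integer order:

1


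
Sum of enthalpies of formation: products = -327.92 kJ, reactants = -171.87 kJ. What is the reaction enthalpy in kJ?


dH_rxn = sum(dH_f products) - sum(dH_f reactants)
dH_rxn = -327.92 - (-171.87)
dH_rxn = -156.05 kJ:

-156.05 kJ


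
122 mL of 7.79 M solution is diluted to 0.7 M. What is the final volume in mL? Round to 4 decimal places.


Dilution: M1*V1 = M2*V2, solve for V2.
V2 = M1*V1 / M2
V2 = 7.79 * 122 / 0.7
V2 = 950.38 / 0.7
V2 = 1357.68571429 mL, rounded to 4 dp:

1357.6857 mL


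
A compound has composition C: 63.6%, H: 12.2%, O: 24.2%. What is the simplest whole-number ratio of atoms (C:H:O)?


Assume 100 g of compound, divide each mass% by atomic mass to get moles, then normalize by the smallest to get a raw atom ratio.
Moles per 100 g: C: 63.6/12.011 = 5.2951, H: 12.2/1.008 = 12.1032, O: 24.2/15.999 = 1.5126
Raw ratio (divide by min = 1.5126): C: 3.501, H: 8.002, O: 1.0
Multiply by 2 to clear fractions: C: 7.001 ~= 7, H: 16.003 ~= 16, O: 2.0 ~= 2
Reduce by GCD to get the simplest whole-number ratio:

7:16:2


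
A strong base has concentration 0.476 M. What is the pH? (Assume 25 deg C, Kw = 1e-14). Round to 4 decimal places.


A strong base dissociates completely, so [OH-] equals the given concentration.
pOH = -log10([OH-]) = -log10(0.476) = 0.322393
pH = 14 - pOH = 14 - 0.322393
pH = 13.677607, rounded to 4 dp:

13.6776


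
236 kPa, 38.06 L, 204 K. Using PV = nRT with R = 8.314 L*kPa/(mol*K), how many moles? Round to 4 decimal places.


PV = nRT, solve for n = PV / (RT).
PV = 236 * 38.06 = 8982.16
RT = 8.314 * 204 = 1696.056
n = 8982.16 / 1696.056
n = 5.29591004 mol, rounded to 4 dp:

5.2959 mol


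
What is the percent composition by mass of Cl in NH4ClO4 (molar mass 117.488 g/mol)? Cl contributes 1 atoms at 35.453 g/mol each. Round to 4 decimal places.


pct = 100 * (n_elem * M_elem) / M_total
mass_contribution = 1 * 35.453 = 35.453 g/mol
pct = 100 * 35.453 / 117.488
pct = 30.17584775 %, rounded to 4 dp:

30.1758 %


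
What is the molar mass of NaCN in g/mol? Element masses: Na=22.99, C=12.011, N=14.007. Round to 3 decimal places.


M = sum(count * atomic_mass) over atoms.
M = 1*22.99 + 1*12.011 + 1*14.007
M = 22.99 + 12.011 + 14.007
M = 49.008 g/mol, rounded to 3 dp:

49.008 g/mol


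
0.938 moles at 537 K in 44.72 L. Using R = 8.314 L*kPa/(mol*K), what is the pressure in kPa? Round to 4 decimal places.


PV = nRT, solve for P = nRT / V.
nRT = 0.938 * 8.314 * 537 = 4187.8117
P = 4187.8117 / 44.72
P = 93.64516324 kPa, rounded to 4 dp:

93.6452 kPa


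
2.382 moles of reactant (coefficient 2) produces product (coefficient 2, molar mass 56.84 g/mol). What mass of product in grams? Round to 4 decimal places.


Use the coefficient ratio to convert reactant moles to product moles, then multiply by the product's molar mass.
moles_P = moles_R * (coeff_P / coeff_R) = 2.382 * (2/2) = 2.382
mass_P = moles_P * M_P = 2.382 * 56.84
mass_P = 135.39288 g, rounded to 4 dp:

135.3929 g


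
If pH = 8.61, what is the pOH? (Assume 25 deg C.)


At 25 deg C, pH + pOH = 14.
pOH = 14 - pH = 14 - 8.61
pOH = 5.39:

5.39


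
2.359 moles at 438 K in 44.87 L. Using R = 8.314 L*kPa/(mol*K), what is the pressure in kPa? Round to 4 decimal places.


PV = nRT, solve for P = nRT / V.
nRT = 2.359 * 8.314 * 438 = 8590.374
P = 8590.374 / 44.87
P = 191.45027858 kPa, rounded to 4 dp:

191.4503 kPa


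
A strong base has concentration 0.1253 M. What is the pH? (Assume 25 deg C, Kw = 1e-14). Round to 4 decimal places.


A strong base dissociates completely, so [OH-] equals the given concentration.
pOH = -log10([OH-]) = -log10(0.1253) = 0.902049
pH = 14 - pOH = 14 - 0.902049
pH = 13.097951, rounded to 4 dp:

13.0980


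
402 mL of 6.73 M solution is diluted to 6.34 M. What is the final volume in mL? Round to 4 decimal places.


Dilution: M1*V1 = M2*V2, solve for V2.
V2 = M1*V1 / M2
V2 = 6.73 * 402 / 6.34
V2 = 2705.46 / 6.34
V2 = 426.72870662 mL, rounded to 4 dp:

426.7287 mL


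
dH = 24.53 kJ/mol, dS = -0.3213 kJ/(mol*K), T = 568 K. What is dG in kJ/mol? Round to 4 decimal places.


Gibbs: dG = dH - T*dS (consistent units, dS already in kJ/(mol*K)).
T*dS = 568 * -0.3213 = -182.4984
dG = 24.53 - (-182.4984)
dG = 207.0284 kJ/mol, rounded to 4 dp:

207.0284 kJ/mol


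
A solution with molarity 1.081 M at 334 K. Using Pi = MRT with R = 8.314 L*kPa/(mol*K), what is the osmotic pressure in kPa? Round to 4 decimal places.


Osmotic pressure (van't Hoff): Pi = M*R*T.
RT = 8.314 * 334 = 2776.876
Pi = 1.081 * 2776.876
Pi = 3001.802956 kPa, rounded to 4 dp:

3001.8030 kPa


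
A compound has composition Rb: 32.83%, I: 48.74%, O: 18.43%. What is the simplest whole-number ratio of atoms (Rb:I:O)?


Assume 100 g of compound, divide each mass% by atomic mass to get moles, then normalize by the smallest to get a raw atom ratio.
Moles per 100 g: Rb: 32.83/85.468 = 0.3841, I: 48.74/126.904 = 0.3841, O: 18.43/15.999 = 1.1519
Raw ratio (divide by min = 0.3841): Rb: 1.0, I: 1.0, O: 2.999
Multiply by 1 to clear fractions: Rb: 1.0 ~= 1, I: 1.0 ~= 1, O: 2.999 ~= 3
Reduce by GCD to get the simplest whole-number ratio:

1:1:3


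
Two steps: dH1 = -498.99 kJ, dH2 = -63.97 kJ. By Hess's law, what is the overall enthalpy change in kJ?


Hess's law: enthalpy is a state function, so add the step enthalpies.
dH_total = dH1 + dH2 = -498.99 + (-63.97)
dH_total = -562.96 kJ:

-562.96 kJ


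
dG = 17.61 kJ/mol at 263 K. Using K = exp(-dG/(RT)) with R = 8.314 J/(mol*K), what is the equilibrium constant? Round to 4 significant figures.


dG is in kJ/mol; multiply by 1000 to match R in J/(mol*K).
RT = 8.314 * 263 = 2186.582 J/mol
exponent = -dG*1000 / (RT) = -(17.61*1000) / 2186.582 = -8.05366549
K = exp(-8.05366549)
K = 0.0003179344, rounded to 4 significant figures:

0.0003179


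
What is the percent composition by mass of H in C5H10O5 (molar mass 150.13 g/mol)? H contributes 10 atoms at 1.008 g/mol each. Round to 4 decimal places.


pct = 100 * (n_elem * M_elem) / M_total
mass_contribution = 10 * 1.008 = 10.08 g/mol
pct = 100 * 10.08 / 150.13
pct = 6.71418104 %, rounded to 4 dp:

6.7142 %


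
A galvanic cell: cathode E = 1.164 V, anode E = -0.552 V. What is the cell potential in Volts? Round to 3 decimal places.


Standard cell potential: E_cell = E_cathode - E_anode.
E_cell = 1.164 - (-0.552)
E_cell = 1.716 V, rounded to 3 dp:

1.716 V


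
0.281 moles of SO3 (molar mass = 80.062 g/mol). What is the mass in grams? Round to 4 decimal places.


mass = n * M
mass = 0.281 * 80.062
mass = 22.497422 g, rounded to 4 dp:

22.4974 g


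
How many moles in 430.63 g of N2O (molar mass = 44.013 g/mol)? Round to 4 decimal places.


n = mass / M
n = 430.63 / 44.013
n = 9.78415468 mol, rounded to 4 dp:

9.7842 mol


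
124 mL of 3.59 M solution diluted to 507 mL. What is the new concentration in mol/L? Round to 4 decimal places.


Dilution: M1*V1 = M2*V2, solve for M2.
M2 = M1*V1 / V2
M2 = 3.59 * 124 / 507
M2 = 445.16 / 507
M2 = 0.87802761 mol/L, rounded to 4 dp:

0.8780 mol/L


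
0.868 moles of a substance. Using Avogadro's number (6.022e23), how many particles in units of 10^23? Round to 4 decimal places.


N = n * NA, then divide by 1e23 for the requested units.
N / 1e23 = n * 6.022
N / 1e23 = 0.868 * 6.022
N / 1e23 = 5.227096, rounded to 4 dp:

5.2271


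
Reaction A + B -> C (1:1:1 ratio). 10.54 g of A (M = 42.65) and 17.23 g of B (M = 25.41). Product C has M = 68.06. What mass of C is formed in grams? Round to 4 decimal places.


Find moles of each reactant; the smaller value is the limiting reagent in a 1:1:1 reaction, so moles_C equals moles of the limiter.
n_A = mass_A / M_A = 10.54 / 42.65 = 0.247128 mol
n_B = mass_B / M_B = 17.23 / 25.41 = 0.678079 mol
Limiting reagent: A (smaller), n_limiting = 0.247128 mol
mass_C = n_limiting * M_C = 0.247128 * 68.06
mass_C = 16.81953168 g, rounded to 4 dp:

16.8195 g


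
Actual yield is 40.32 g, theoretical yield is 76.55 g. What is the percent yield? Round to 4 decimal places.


% yield = 100 * actual / theoretical
% yield = 100 * 40.32 / 76.55
% yield = 52.67145656 %, rounded to 4 dp:

52.6715 %
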